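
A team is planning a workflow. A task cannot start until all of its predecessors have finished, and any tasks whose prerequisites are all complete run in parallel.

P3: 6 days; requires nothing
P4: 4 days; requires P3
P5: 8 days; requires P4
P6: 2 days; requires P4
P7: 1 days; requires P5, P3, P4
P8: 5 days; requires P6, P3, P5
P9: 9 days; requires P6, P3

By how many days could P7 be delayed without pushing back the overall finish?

4

P3→P4→P5→P8 = 6+4+8+5 = 23 sets the makespan at 23 days.
P7 finishes as early as 19 and must finish by 23.
So P7 can slip 23 − 19 = 4 days.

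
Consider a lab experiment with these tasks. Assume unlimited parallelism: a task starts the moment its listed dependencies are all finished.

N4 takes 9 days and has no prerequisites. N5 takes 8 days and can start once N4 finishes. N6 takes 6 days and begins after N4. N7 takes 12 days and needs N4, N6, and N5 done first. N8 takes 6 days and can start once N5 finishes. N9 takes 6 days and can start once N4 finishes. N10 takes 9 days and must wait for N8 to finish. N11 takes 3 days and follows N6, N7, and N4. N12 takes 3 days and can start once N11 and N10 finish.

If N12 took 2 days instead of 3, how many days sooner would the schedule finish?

The binding path is N4→N5→N7→N11→N12 = 9+8+12+3+3 = 35; finish at 35 days.
N12 lies on that path, so at 2 days the path becomes 34 days.
The critical path is still N4→N5→N7→N11→N12; finish is now 34 days.
Change in finish: 34 − 35 = -1 days.

1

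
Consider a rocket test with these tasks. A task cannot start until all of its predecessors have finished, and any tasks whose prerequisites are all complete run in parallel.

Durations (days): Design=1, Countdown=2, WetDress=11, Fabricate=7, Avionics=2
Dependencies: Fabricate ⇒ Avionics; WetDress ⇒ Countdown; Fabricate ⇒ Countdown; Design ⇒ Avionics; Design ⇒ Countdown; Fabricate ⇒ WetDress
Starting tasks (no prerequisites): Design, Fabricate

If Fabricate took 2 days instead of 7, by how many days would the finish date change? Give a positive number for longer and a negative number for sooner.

-5

Baseline: Fabricate→WetDress→Countdown = 7+11+2 = 20 → 20 days.
Fabricate is on the critical path; changing it to 2 makes that path 15 days.
No other chain overtakes it, so the finish is 15 days.
Change in finish: 15 − 20 = -5 days.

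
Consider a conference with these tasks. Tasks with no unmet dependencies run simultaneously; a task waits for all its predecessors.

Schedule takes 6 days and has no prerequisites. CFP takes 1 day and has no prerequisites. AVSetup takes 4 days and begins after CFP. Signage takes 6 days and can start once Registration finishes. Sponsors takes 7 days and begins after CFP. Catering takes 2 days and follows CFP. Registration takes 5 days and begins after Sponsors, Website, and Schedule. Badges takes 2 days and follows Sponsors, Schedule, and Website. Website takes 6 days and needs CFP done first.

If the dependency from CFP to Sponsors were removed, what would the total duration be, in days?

With the dependency in place, CFP→Sponsors→Registration→Signage = 1+7+5+6 = 19 sets the finish at 19 days.
Without CFP→Sponsors, Sponsors's earliest start moves from 1 to 0.
The longest chain is now CFP→Website→Registration→Signage = 1+6+5+6 = 18, so the conference takes 18 days.

18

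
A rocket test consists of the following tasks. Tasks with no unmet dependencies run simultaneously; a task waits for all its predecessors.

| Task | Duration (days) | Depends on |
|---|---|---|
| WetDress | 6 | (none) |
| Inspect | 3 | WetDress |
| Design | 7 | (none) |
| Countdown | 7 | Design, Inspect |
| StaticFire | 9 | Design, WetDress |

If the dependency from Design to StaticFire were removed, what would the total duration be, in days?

Before: longest chain Design→StaticFire = 7+9 = 16, finish 16.
Without Design→StaticFire, StaticFire's earliest start moves from 7 to 6.
New critical path: WetDress→Inspect→Countdown = 6+3+7 = 16 ⇒ 16 days.

16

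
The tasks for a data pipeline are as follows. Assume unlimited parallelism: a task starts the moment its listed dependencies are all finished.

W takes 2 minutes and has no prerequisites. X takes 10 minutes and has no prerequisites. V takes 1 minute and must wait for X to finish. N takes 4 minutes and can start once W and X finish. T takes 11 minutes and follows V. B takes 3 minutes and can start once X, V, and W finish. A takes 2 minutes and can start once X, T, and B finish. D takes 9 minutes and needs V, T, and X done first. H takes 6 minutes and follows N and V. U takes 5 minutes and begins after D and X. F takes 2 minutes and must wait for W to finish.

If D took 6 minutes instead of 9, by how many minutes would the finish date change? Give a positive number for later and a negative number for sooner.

-3

The binding path is X→V→T→D→U = 10+1+11+9+5 = 36; finish at 36 minutes.
D is on the critical path; changing it to 6 makes that path 33 minutes.
The critical path is still X→V→T→D→U; finish is now 33 minutes.
Change in finish: 33 − 36 = -3 minutes.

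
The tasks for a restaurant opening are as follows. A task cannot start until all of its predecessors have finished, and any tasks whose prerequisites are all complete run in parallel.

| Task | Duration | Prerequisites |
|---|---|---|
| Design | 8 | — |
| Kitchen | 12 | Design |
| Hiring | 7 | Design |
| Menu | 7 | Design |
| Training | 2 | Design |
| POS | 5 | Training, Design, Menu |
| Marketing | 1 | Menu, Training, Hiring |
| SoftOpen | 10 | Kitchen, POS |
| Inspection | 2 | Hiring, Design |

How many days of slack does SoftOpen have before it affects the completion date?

Critical path: Design→Kitchen→SoftOpen = 8+12+10 = 30, so the finish is 30 days.
SoftOpen finishes as early as 30 and must finish by 30.
Float = 30 − 30 = 0.

0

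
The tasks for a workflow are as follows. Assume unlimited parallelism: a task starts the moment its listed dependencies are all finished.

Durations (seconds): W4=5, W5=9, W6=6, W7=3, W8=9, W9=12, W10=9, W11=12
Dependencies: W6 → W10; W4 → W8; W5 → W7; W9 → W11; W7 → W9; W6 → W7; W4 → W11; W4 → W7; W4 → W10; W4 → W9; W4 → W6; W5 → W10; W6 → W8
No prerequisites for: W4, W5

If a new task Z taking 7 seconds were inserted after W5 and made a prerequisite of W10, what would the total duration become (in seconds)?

Originally the schedule takes 38 seconds.
With Z inserted, W10 now waits for max(W5, W6, W4, Z).
New critical path: W4→W6→W7→W9→W11 = 5+6+3+12+12 = 38 ⇒ 38 seconds.

38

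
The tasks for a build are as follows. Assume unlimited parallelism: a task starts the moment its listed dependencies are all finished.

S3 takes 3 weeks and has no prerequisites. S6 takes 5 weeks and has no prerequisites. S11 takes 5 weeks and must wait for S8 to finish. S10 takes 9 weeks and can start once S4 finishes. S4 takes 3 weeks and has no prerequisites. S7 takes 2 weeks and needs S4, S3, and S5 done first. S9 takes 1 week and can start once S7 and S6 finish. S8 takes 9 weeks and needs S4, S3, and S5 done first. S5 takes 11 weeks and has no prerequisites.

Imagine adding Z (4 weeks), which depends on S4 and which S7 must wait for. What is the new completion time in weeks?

25

Originally the build takes 25 weeks.
With Z inserted, S7 now waits for max(S4, S3, S5, Z).
New critical path: S5→S8→S11 = 11+9+5 = 25 ⇒ 25 weeks.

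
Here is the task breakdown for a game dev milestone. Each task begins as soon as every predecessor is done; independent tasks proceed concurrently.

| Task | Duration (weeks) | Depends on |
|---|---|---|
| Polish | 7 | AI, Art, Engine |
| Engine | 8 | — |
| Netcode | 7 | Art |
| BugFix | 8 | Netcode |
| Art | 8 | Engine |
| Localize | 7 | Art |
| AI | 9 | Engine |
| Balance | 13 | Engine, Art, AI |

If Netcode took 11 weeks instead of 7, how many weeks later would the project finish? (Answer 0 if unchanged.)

The binding path is Engine→Art→Netcode→BugFix = 8+8+7+8 = 31; finish at 31 weeks.
Netcode is on the critical path; changing it to 11 makes that path 35 weeks.
The critical path is still Engine→Art→Netcode→BugFix; finish is now 35 weeks.
Change in finish: 35 − 31 = +4 weeks.

4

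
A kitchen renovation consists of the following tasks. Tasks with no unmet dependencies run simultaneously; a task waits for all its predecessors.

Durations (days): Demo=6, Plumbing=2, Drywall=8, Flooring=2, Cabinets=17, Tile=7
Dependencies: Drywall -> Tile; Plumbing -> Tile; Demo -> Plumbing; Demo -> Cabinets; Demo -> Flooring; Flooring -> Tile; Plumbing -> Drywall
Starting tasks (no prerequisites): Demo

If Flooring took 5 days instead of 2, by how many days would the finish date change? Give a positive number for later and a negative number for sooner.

0

As given, the longest chain is Demo→Plumbing→Drywall→Tile = 6+2+8+7 = 23, so the finish is 23 days.
Flooring has 8 days of float (longest path through it is 15).
No other chain overtakes it, so the finish is 23 days.
Change in finish: 23 − 23 = +0 days.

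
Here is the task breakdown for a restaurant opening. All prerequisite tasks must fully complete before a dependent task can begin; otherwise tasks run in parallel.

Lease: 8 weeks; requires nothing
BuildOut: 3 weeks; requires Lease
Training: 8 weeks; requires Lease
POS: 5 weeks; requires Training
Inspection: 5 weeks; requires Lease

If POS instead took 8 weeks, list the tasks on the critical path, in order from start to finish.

Critical path before the change: Lease→Training→POS = 8+8+5 = 21 giving 21 weeks.
POS lies on that path, so at 8 weeks the path becomes 24 weeks.
That remains the longest chain; total 24 weeks.

Lease, Training, POS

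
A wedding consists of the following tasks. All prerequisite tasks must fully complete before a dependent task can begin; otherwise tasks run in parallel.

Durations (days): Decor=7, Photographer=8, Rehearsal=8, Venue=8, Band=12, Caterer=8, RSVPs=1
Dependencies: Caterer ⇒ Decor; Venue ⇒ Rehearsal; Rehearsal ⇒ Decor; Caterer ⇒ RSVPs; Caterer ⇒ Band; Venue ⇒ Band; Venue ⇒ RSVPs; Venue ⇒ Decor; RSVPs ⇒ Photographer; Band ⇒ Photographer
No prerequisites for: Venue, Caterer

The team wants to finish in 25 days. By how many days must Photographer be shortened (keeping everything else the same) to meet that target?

Current finish: 28 days; target: 25.
Photographer is on every critical path, so each day cut from Photographer cuts the finish by one (this holds down to a finish of 23).
Need 28 − 25 = 3 days off Photographer → Photographer becomes 5 days, finish becomes 25.

3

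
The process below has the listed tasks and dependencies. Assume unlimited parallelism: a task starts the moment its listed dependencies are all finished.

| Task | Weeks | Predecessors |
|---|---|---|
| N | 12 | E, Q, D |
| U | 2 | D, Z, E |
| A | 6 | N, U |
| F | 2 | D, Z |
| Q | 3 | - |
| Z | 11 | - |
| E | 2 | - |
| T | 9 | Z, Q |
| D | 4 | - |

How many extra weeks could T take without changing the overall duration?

Critical path: D→N→A = 4+12+6 = 22, so the finish is 22 weeks.
Longest path through T: 20 weeks (earliest finish 20, latest finish 22).
Slack of T = 13 − 11 = 2 weeks.

2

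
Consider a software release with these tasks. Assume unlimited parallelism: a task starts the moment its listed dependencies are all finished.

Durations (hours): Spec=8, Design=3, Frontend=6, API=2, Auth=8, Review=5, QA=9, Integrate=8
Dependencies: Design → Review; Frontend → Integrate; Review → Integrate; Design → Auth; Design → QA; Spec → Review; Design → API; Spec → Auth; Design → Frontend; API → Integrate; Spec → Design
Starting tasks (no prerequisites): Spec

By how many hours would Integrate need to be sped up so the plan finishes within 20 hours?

5

Current finish: 25 hours; target: 20.
Integrate is on every critical path, so each hour cut from Integrate cuts the finish by one (this holds down to a finish of 20).
Need 25 − 20 = 5 hours off Integrate → Integrate becomes 3 hours, finish becomes 20.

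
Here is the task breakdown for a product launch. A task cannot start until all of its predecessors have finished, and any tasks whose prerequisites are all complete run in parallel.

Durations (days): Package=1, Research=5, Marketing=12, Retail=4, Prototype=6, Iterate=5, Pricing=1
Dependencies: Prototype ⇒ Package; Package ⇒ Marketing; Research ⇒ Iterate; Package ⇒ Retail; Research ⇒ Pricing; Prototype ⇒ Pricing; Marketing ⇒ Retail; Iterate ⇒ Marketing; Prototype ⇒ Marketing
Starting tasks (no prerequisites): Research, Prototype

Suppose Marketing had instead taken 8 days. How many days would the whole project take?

The binding path is Research→Iterate→Marketing→Retail = 5+5+12+4 = 26; finish at 26 days.
Marketing lies on that path, so at 8 days the path becomes 22 days.
That remains the longest chain; total 22 days.

22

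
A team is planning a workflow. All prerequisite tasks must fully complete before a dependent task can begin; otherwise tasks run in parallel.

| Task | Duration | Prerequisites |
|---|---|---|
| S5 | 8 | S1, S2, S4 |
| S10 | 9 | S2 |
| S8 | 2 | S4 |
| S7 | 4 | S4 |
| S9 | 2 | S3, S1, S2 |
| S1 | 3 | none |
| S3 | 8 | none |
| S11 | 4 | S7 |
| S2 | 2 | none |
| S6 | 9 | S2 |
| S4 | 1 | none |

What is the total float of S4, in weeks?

2

S1→S5 = 3+8 = 11 sets the makespan at 11 weeks.
Longest path through S4: 9 weeks (earliest finish 1, latest finish 3).
Float = 11 − 9 = 2.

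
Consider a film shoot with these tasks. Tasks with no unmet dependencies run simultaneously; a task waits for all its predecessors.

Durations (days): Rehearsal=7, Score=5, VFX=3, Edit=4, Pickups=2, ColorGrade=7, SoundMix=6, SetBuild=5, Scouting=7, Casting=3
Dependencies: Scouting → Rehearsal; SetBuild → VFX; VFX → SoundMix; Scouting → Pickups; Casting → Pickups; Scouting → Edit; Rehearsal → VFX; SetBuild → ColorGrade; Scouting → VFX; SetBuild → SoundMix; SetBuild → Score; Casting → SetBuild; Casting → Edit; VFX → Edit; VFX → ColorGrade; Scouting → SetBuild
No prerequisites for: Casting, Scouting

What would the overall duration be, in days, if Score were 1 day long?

The binding path is Scouting→Rehearsal→VFX→ColorGrade = 7+7+3+7 = 24; finish at 24 days.
Score is off the critical path — its longest chain is 17 days, giving 7 of slack.
The critical path is still Scouting→Rehearsal→VFX→ColorGrade; finish is now 24 days.

24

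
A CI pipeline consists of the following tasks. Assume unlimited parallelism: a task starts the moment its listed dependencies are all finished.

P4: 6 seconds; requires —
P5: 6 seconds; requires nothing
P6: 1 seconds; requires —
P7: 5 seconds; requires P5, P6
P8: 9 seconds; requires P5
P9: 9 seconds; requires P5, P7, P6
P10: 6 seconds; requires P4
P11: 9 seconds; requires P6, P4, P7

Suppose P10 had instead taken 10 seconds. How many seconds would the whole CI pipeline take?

The binding path is P5→P7→P9 = 6+5+9 = 20; finish at 20 seconds.
P10 is off the critical path — its longest chain is 12 seconds, giving 8 of slack.
No other chain overtakes it, so the finish is 20 seconds.

20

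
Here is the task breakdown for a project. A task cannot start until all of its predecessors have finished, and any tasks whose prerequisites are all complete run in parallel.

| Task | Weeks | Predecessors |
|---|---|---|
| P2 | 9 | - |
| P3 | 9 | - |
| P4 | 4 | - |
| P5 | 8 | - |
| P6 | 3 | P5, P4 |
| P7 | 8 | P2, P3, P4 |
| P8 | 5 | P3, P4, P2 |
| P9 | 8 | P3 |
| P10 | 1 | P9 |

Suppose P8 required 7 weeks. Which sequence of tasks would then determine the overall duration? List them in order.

P3, P9, P10

Baseline: P3→P9→P10 = 9+8+1 = 18 → 18 weeks.
The longest path through P8 is only 14 weeks, so P8 has float 4.
No other chain overtakes it, so the finish is 18 weeks.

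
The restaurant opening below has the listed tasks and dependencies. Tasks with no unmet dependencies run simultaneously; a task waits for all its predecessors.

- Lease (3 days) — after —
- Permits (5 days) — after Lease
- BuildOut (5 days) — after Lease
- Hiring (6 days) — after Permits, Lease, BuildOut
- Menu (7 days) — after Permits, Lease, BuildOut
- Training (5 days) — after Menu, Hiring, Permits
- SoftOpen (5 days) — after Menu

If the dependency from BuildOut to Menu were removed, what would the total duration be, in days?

Before: longest chain Lease→Permits→Menu→Training = 3+5+7+5 = 20, finish 20.
Dropping BuildOut→Menu doesn't change Menu's earliest start (8); another predecessor still binds.
After: Lease→Permits→Menu→Training = 3+5+7+5 = 20 → 20 days.

20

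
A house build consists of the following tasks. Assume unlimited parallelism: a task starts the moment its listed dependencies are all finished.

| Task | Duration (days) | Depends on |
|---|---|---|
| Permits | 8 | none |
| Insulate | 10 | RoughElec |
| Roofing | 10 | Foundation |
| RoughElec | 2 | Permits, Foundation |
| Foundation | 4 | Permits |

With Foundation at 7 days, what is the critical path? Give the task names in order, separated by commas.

Baseline: Permits→Foundation→RoughElec→Insulate = 8+4+2+10 = 24 → 24 days.
Foundation is on the critical path; changing it to 7 makes that path 27 days.
The critical path is still Permits→Foundation→RoughElec→Insulate; finish is now 27 days.

Permits, Foundation, RoughElec, Insulate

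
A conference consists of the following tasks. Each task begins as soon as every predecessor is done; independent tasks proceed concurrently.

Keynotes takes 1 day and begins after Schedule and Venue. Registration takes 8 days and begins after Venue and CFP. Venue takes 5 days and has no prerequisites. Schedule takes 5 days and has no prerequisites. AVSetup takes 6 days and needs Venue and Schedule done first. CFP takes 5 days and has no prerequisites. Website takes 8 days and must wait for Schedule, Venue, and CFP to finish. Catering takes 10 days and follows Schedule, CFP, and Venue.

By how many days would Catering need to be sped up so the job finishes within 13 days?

Current finish: 15 days; target: 13.
Catering is on every critical path, so each day cut from Catering cuts the finish by one (this holds down to a finish of 13).
Need 15 − 13 = 2 days off Catering → Catering becomes 8 days, finish becomes 13.

2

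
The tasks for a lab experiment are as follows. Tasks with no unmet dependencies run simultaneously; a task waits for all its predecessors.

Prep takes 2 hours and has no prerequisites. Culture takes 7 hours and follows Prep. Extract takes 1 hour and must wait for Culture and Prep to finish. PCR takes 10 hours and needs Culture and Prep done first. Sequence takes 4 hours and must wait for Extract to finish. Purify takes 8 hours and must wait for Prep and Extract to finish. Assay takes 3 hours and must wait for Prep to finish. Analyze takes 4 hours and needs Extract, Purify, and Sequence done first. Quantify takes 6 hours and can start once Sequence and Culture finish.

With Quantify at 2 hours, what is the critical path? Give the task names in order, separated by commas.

Actual critical path: Prep→Culture→Extract→Purify→Analyze = 2+7+1+8+4 = 22 ⇒ 22 hours.
Quantify has 2 hours of float (longest path through it is 20).
No other chain overtakes it, so the finish is 22 hours.

Prep, Culture, Extract, Purify, Analyze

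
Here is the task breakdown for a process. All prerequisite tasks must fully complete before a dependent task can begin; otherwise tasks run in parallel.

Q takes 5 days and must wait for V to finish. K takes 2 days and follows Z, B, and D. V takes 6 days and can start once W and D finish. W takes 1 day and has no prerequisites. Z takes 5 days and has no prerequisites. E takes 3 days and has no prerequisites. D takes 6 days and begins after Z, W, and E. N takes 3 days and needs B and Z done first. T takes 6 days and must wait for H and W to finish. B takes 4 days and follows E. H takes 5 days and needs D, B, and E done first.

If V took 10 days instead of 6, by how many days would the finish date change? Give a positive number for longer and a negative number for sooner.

4

As given, the longest chain is Z→D→V→Q = 5+6+6+5 = 22, so the finish is 22 days.
V lies on that path, so at 10 days the path becomes 26 days.
That remains the longest chain; total 26 days.
Change in finish: 26 − 22 = +4 days.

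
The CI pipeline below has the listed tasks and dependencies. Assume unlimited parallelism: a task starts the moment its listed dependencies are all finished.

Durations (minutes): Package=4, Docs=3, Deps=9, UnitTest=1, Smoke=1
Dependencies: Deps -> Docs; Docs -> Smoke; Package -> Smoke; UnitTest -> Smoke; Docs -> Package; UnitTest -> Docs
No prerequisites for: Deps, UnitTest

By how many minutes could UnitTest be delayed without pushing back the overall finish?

The longest chain is Deps→Docs→Package→Smoke = 9+3+4+1 = 17; overall finish 17 minutes.
The longest chain containing UnitTest totals 9 minutes.
Slack of UnitTest = 8 − 0 = 8 minutes.

8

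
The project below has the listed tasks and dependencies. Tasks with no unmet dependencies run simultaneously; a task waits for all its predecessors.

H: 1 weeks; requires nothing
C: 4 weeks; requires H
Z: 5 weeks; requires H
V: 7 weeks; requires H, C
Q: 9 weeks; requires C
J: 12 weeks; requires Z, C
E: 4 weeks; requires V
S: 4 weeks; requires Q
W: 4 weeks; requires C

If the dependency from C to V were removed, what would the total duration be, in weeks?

With the dependency in place, H→C→Q→S = 1+4+9+4 = 18 sets the finish at 18 weeks.
Without C→V, V's earliest start moves from 5 to 1.
New critical path: H→C→Q→S = 1+4+9+4 = 18 ⇒ 18 weeks.

18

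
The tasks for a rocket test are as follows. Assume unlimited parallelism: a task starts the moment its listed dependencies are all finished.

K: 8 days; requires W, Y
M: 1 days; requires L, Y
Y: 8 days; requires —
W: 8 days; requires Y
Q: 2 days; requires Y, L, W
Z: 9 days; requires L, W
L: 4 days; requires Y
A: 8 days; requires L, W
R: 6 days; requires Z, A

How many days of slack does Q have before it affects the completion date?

Critical path: Y→W→Z→R = 8+8+9+6 = 31, so the finish is 31 days.
Longest path through Q: 18 days (earliest finish 18, latest finish 31).
So Q can slip 31 − 18 = 13 days.

13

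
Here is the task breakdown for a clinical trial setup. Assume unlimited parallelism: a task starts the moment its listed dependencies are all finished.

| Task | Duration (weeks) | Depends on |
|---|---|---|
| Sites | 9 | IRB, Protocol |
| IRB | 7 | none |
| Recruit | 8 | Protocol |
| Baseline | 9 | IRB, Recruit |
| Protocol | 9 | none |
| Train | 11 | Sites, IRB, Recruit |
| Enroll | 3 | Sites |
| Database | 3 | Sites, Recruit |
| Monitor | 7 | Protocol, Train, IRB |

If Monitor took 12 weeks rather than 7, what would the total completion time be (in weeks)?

Baseline: Protocol→Sites→Train→Monitor = 9+9+11+7 = 36 → 36 weeks.
Monitor lies on that path, so at 12 weeks the path becomes 41 weeks.
No other chain overtakes it, so the finish is 41 weeks.

41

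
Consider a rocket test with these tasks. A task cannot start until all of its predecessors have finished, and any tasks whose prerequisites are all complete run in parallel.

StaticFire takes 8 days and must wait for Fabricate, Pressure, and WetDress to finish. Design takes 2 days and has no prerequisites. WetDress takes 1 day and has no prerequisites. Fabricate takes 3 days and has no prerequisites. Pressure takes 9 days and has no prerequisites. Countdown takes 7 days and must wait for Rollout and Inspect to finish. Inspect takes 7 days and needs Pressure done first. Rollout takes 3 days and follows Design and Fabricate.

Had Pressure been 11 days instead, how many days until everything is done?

As given, the longest chain is Pressure→Inspect→Countdown = 9+7+7 = 23, so the finish is 23 days.
Pressure is on the critical path; changing it to 11 makes that path 25 days.
The critical path is still Pressure→Inspect→Countdown; finish is now 25 days.

25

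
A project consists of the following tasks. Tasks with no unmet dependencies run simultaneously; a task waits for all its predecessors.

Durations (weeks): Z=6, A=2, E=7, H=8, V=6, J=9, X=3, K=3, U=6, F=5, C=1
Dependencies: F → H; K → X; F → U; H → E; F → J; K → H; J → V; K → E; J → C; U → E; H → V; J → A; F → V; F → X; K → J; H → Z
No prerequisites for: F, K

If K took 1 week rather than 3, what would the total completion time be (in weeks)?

As given, the longest chain is F→J→V = 5+9+6 = 20, so the finish is 20 weeks.
K has 2 weeks of float (longest path through it is 18).
The critical path is still F→J→V; finish is now 20 weeks.

20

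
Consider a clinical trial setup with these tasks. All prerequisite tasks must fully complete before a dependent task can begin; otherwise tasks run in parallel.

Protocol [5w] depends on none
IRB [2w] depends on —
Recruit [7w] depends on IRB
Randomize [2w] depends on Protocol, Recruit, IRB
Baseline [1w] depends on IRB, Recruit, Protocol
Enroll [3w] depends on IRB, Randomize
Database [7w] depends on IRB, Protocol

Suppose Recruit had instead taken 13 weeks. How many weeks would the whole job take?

The binding path is IRB→Recruit→Randomize→Enroll = 2+7+2+3 = 14; finish at 14 weeks.
Since Recruit is critical, the +6 change carries straight to that chain (now 20 weeks).
That remains the longest chain; total 20 weeks.

20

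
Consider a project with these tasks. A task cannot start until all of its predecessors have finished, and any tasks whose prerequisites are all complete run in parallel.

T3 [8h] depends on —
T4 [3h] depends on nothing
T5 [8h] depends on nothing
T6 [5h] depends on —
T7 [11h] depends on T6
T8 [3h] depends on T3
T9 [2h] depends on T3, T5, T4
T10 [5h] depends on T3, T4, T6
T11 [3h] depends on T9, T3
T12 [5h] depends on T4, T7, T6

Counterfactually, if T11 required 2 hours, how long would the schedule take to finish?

21

Actual critical path: T6→T7→T12 = 5+11+5 = 21 ⇒ 21 hours.
T11 is off the critical path — its longest chain is 13 hours, giving 8 of slack.
The critical path is still T6→T7→T12; finish is now 21 hours.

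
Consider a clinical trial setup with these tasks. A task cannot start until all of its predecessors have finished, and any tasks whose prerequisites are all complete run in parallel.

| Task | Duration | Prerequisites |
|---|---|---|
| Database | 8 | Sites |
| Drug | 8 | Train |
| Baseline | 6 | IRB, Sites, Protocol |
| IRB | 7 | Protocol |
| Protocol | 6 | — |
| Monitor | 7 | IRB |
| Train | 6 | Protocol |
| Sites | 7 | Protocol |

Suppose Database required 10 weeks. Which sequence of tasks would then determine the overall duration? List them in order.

Protocol, Sites, Database

Baseline: Protocol→Sites→Database = 6+7+8 = 21 → 21 weeks.
Database is on the critical path; changing it to 10 makes that path 23 weeks.
That remains the longest chain; total 23 weeks.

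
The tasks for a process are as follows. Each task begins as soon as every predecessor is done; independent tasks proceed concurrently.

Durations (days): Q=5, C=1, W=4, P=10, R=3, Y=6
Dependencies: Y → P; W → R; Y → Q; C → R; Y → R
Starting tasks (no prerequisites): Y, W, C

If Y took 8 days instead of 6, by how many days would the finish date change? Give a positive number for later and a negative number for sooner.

As given, the longest chain is Y→P = 6+10 = 16, so the finish is 16 days.
Y lies on that path, so at 8 days the path becomes 18 days.
That remains the longest chain; total 18 days.
Change in finish: 18 − 16 = +2 days.

2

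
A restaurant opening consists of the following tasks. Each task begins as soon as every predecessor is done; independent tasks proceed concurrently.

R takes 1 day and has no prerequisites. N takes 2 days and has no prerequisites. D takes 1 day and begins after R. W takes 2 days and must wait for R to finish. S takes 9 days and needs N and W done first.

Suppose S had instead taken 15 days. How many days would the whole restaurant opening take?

18

As given, the longest chain is R→W→S = 1+2+9 = 12, so the finish is 12 days.
S lies on that path, so at 15 days the path becomes 18 days.
No other chain overtakes it, so the finish is 18 days.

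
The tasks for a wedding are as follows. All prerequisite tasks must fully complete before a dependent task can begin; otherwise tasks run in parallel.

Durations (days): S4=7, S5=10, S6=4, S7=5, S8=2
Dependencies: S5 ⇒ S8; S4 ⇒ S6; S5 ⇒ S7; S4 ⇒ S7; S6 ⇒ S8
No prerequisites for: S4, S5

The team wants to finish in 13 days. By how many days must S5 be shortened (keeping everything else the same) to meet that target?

2

Current finish: 15 days; target: 13.
S5 is on every critical path, so each day cut from S5 cuts the finish by one (this holds down to a finish of 13).
Need 15 − 13 = 2 days off S5 → S5 becomes 8 days, finish becomes 13.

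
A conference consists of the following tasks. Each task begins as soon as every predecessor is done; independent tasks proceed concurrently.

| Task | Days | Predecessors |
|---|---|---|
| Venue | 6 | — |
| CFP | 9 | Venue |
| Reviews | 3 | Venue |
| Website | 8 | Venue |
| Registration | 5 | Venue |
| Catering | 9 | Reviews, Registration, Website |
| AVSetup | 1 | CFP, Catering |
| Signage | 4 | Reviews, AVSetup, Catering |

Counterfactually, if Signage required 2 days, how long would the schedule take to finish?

26

As given, the longest chain is Venue→Website→Catering→AVSetup→Signage = 6+8+9+1+4 = 28, so the finish is 28 days.
Signage is on the critical path; changing it to 2 makes that path 26 days.
No other chain overtakes it, so the finish is 26 days.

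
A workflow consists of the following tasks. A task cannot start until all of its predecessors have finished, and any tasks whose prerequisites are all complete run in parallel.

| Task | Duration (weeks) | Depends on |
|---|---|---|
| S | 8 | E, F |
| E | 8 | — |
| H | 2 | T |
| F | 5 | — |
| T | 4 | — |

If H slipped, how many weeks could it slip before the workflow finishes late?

Critical path: E→S = 8+8 = 16, so the finish is 16 weeks.
Longest path through H: 6 weeks (earliest finish 6, latest finish 16).
Float = 16 − 6 = 10.

10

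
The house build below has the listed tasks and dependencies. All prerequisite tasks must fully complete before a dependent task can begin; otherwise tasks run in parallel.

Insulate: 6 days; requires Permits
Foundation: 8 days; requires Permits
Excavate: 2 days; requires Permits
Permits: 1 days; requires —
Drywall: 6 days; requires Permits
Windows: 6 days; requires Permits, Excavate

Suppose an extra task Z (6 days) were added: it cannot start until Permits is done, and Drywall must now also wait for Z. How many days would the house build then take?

Originally the house build takes 9 days.
With Z inserted, Drywall now waits for max(Permits, Z).
New critical path: Permits→Z→Drywall = 1+6+6 = 13 ⇒ 13 days.

13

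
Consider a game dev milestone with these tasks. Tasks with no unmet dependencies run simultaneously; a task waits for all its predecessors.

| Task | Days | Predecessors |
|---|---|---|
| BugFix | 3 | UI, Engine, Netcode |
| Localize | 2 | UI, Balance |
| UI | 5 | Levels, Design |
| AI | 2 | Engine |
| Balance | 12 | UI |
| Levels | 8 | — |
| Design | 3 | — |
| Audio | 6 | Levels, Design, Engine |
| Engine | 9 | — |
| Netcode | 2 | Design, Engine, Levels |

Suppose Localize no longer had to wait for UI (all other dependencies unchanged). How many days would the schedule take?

27

Before: longest chain Levels→UI→Balance→Localize = 8+5+12+2 = 27, finish 27.
Dropping UI→Localize doesn't change Localize's earliest start (25); another predecessor still binds.
After: Levels→UI→Balance→Localize = 8+5+12+2 = 27 → 27 days.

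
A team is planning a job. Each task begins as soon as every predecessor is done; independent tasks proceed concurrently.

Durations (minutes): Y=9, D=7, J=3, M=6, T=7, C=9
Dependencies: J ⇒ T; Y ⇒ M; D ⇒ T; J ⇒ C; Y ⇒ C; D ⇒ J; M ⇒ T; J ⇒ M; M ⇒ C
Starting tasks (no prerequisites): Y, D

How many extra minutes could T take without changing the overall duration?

2

D→J→M→C = 7+3+6+9 = 25 sets the makespan at 25 minutes.
The longest chain containing T totals 23 minutes.
Slack of T = 18 − 16 = 2 minutes.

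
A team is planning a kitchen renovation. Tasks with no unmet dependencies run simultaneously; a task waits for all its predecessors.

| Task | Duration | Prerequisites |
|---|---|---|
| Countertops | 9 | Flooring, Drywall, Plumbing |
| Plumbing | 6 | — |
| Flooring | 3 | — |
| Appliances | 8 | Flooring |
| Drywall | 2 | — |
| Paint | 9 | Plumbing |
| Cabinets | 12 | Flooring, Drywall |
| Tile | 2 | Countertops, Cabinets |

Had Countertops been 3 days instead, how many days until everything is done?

17

Baseline: Plumbing→Countertops→Tile = 6+9+2 = 17 → 17 days.
Since Countertops is critical, the -6 change carries straight to that chain (now 11 days).
Now Flooring→Cabinets→Tile = 3+12+2 = 17 is longest, so the finish becomes 17 days.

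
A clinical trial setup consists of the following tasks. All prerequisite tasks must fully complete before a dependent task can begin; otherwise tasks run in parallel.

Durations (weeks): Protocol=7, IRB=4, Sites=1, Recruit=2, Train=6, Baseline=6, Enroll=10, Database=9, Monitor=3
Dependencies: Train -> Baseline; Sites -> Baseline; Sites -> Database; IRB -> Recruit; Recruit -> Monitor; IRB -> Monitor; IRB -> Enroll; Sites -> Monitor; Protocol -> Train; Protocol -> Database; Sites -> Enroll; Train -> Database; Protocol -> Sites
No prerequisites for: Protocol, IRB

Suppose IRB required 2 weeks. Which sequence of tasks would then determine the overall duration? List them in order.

Critical path before the change: Protocol→Train→Database = 7+6+9 = 22 giving 22 weeks.
IRB is off the critical path — its longest chain is 14 weeks, giving 8 of slack.
The critical path is still Protocol→Train→Database; finish is now 22 weeks.

Protocol, Train, Database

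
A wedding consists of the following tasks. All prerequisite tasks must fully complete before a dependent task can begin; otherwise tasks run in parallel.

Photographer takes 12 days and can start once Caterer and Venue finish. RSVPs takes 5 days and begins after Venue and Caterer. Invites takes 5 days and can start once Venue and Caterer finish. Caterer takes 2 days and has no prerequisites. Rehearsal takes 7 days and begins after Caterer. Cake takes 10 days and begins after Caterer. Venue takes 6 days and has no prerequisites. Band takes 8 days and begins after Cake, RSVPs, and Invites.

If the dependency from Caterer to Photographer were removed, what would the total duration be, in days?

Original critical path: Caterer→Cake→Band = 2+10+8 = 20 ⇒ 20 days.
Dropping Caterer→Photographer doesn't change Photographer's earliest start (6); another predecessor still binds.
The longest chain is now Caterer→Cake→Band = 2+10+8 = 20, so the wedding takes 20 days.

20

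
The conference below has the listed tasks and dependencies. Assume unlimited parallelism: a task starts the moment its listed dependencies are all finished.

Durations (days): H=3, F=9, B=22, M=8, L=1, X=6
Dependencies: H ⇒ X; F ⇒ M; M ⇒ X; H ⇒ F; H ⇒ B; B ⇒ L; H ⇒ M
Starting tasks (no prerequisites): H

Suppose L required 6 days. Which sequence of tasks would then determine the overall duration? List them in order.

Actual critical path: H→B→L = 3+22+1 = 26 ⇒ 26 days.
Since L is critical, the +5 change carries straight to that chain (now 31 days).
The critical path is still H→B→L; finish is now 31 days.

H, B, L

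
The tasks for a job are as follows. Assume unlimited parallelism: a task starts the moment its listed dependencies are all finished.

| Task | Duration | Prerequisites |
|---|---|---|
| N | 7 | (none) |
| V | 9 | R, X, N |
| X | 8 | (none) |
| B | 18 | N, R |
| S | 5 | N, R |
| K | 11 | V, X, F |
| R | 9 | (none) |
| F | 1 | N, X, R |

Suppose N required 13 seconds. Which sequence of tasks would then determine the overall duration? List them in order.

Critical path before the change: R→V→K = 9+9+11 = 29 giving 29 seconds.
N is off the critical path — its longest chain is 27 seconds, giving 2 of slack.
Now N→V→K = 13+9+11 = 33 is longest, so the finish becomes 33 seconds.

N, V, K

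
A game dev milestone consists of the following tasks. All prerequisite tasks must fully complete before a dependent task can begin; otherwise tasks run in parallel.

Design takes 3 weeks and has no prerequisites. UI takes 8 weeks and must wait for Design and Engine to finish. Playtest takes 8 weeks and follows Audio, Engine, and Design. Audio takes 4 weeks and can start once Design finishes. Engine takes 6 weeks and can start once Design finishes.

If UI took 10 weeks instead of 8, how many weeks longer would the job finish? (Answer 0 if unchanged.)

2

Baseline: Design→Engine→UI = 3+6+8 = 17 → 17 weeks.
UI lies on that path, so at 10 weeks the path becomes 19 weeks.
No other chain overtakes it, so the finish is 19 weeks.
Change in finish: 19 − 17 = +2 weeks.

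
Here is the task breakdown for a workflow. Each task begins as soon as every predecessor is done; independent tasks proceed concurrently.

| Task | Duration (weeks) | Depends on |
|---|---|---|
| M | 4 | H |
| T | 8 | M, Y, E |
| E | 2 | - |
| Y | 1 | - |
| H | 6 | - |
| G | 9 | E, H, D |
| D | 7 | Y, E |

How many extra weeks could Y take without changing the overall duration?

Critical path: E→D→G = 2+7+9 = 18, so the finish is 18 weeks.
The longest chain containing Y totals 17 weeks.
So Y can slip 2 − 1 = 1 week.

1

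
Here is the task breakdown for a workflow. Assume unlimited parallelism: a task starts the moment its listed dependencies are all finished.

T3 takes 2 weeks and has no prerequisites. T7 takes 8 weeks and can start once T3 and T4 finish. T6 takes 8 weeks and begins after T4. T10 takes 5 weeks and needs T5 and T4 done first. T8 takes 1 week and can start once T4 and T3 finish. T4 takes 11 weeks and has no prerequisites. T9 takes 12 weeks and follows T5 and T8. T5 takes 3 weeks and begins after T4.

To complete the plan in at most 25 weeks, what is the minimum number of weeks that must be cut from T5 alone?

1

Current finish: 26 weeks; target: 25.
T5 is on every critical path, so each week cut from T5 cuts the finish by one (this holds down to a finish of 24).
Need 26 − 25 = 1 week off T5 → T5 becomes 2 weeks, finish becomes 25.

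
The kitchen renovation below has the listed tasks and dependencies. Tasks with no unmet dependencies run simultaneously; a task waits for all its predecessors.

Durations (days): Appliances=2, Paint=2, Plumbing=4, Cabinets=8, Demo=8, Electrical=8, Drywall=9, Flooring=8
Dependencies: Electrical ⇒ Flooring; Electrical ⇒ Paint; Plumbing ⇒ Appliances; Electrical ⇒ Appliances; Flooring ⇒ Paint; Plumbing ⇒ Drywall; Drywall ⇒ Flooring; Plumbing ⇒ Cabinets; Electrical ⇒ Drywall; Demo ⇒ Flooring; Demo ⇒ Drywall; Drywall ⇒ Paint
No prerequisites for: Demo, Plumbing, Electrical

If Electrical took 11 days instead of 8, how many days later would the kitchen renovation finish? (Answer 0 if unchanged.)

Critical path before the change: Electrical→Drywall→Flooring→Paint = 8+9+8+2 = 27 giving 27 days.
Since Electrical is critical, the +3 change carries straight to that chain (now 30 days).
That remains the longest chain; total 30 days.
Change in finish: 30 − 27 = +3 days.

3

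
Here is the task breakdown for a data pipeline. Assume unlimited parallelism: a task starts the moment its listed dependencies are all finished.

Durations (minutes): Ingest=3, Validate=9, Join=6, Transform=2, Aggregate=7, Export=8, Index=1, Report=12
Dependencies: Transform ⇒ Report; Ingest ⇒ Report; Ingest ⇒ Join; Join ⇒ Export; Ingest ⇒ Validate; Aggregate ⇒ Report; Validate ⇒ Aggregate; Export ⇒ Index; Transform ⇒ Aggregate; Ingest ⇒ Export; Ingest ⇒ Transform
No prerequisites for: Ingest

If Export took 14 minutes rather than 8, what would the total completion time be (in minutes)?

31

Critical path before the change: Ingest→Validate→Aggregate→Report = 3+9+7+12 = 31 giving 31 minutes.
Export has 13 minutes of float (longest path through it is 18).
That remains the longest chain; total 31 minutes.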